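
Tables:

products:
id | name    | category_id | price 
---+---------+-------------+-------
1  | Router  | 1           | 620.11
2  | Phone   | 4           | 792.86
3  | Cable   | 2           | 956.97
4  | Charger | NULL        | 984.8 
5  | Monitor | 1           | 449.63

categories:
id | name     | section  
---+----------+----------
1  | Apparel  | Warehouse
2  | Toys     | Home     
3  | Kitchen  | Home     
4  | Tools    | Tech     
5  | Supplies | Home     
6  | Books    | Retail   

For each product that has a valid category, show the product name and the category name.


INNER JOIN keeps only products rows whose category_id matches an id in categories. Walk through each product:
  - product 1 (Router): category_id=1 -> matches Apparel
  - product 2 (Phone): category_id=4 -> matches Tools
  - product 3 (Cable): category_id=2 -> matches Toys
  - product 4 (Charger): category_id=NULL, no match -> dropped
  - product 5 (Monitor): category_id=1 -> matches Apparel
So 1 of 5 rows is dropped.

SQL:
SELECT a.name, b.name AS category
FROM products a
INNER JOIN categories b ON a.category_id = b.id

Result:
name    | category
--------+---------
Router  | Apparel 
Phone   | Tools   
Cable   | Toys    
Monitor | Apparel 


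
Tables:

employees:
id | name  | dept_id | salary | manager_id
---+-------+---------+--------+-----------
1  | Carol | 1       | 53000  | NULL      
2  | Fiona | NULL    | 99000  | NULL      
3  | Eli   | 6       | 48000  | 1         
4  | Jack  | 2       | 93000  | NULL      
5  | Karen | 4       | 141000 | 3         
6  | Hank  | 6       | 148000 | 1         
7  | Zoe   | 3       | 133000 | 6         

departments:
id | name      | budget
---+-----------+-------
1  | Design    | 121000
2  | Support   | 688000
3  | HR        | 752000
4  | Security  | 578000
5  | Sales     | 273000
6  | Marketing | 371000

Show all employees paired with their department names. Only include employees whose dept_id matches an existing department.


INNER JOIN keeps only employees rows whose dept_id matches an id in departments. Walk through each employee:
  - employee 1 (Carol): dept_id=1 -> matches Design
  - employee 2 (Fiona): dept_id=NULL, no match -> dropped
  - employee 3 (Eli): dept_id=6 -> matches Marketing
  - employee 4 (Jack): dept_id=2 -> matches Support
  - employee 5 (Karen): dept_id=4 -> matches Security
  - employee 6 (Hank): dept_id=6 -> matches Marketing
  - employee 7 (Zoe): dept_id=3 -> matches HR
So 1 of 7 rows is dropped.

SQL:
SELECT a.name, b.name AS department
FROM employees a
INNER JOIN departments b ON a.dept_id = b.id

Result:
name  | department
------+-----------
Carol | Design    
Eli   | Marketing 
Jack  | Support   
Karen | Security  
Hank  | Marketing 
Zoe   | HR        


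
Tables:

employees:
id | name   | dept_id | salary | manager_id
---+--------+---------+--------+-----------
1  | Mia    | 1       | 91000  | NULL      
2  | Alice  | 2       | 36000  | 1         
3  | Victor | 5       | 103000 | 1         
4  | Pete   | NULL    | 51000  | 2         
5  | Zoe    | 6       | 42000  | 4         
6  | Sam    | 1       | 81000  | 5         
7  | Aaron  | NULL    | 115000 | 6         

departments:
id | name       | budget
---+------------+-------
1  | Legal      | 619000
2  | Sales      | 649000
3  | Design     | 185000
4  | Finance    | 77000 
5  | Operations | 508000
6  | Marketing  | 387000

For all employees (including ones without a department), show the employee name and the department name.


LEFT JOIN keeps every row from employees (the left table); where dept_id has no match in departments, the department columns become NULL. Walk through each employee:
  - employee 1 (Mia): dept_id=1 -> matches Legal
  - employee 2 (Alice): dept_id=2 -> matches Sales
  - employee 3 (Victor): dept_id=5 -> matches Operations
  - employee 4 (Pete): dept_id=NULL, no match -> kept with NULL
  - employee 5 (Zoe): dept_id=6 -> matches Marketing
  - employee 6 (Sam): dept_id=1 -> matches Legal
  - employee 7 (Aaron): dept_id=NULL, no match -> kept with NULL
All 7 rows appear; 2 have NULL department.

SQL:
SELECT a.name, b.name AS department
FROM employees a
LEFT JOIN departments b ON a.dept_id = b.id

Result:
name   | department
-------+-----------
Mia    | Legal     
Alice  | Sales     
Victor | Operations
Pete   | NULL      
Zoe    | Marketing 
Sam    | Legal     
Aaron  | NULL      


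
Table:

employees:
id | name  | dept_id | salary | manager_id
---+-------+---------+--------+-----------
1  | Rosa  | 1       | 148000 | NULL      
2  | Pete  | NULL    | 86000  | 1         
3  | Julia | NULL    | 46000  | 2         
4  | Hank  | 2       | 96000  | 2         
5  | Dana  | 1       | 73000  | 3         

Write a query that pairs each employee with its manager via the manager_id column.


This is a self-join: employees is joined to a second copy of itself, matching each row's manager_id to another row's id. Use LEFT JOIN so rows with manager_id=NULL are kept.
  - employee 1 (Rosa): manager_id=NULL -> NULL
  - employee 2 (Pete): manager_id=1 -> Rosa
  - employee 3 (Julia): manager_id=2 -> Pete
  - employee 4 (Hank): manager_id=2 -> Pete
  - employee 5 (Dana): manager_id=3 -> Julia

SQL:
SELECT a.name AS item, b.name AS manager
FROM employees a
LEFT JOIN employees b ON a.manager_id = b.id

Result:
item  | manager
------+--------
Rosa  | NULL   
Pete  | Rosa   
Julia | Pete   
Hank  | Pete   
Dana  | Julia  


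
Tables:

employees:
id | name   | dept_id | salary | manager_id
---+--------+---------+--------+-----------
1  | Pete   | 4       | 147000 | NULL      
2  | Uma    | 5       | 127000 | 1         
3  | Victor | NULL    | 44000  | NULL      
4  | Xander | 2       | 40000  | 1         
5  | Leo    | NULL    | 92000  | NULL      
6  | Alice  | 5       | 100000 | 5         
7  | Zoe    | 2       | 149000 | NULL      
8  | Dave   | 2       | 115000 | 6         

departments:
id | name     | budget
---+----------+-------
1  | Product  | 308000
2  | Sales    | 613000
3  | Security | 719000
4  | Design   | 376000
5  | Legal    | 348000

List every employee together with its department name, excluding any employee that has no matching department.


INNER JOIN keeps only employees rows whose dept_id matches an id in departments. Walk through each employee:
  - employee 1 (Pete): dept_id=4 -> matches Design
  - employee 2 (Uma): dept_id=5 -> matches Legal
  - employee 3 (Victor): dept_id=NULL, no match -> dropped
  - employee 4 (Xander): dept_id=2 -> matches Sales
  - employee 5 (Leo): dept_id=NULL, no match -> dropped
  - employee 6 (Alice): dept_id=5 -> matches Legal
  - employee 7 (Zoe): dept_id=2 -> matches Sales
  - employee 8 (Dave): dept_id=2 -> matches Sales
So 2 of 8 rows are dropped.

SQL:
SELECT a.name, b.name AS department
FROM employees a
INNER JOIN departments b ON a.dept_id = b.id

Result:
name   | department
-------+-----------
Pete   | Design    
Uma    | Legal     
Xander | Sales     
Alice  | Legal     
Zoe    | Sales     
Dave   | Sales     


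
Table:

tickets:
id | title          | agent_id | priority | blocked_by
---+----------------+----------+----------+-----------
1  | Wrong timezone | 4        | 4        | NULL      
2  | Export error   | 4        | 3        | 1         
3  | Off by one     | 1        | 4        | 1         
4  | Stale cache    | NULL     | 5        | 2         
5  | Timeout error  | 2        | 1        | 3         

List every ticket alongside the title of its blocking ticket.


This is a self-join: tickets is joined to a second copy of itself, matching each row's blocked_by to another row's id. Use LEFT JOIN so rows with blocked_by=NULL are kept.
  - ticket 1 (Wrong timezone): blocked_by=NULL -> NULL
  - ticket 2 (Export error): blocked_by=1 -> Wrong timezone
  - ticket 3 (Off by one): blocked_by=1 -> Wrong timezone
  - ticket 4 (Stale cache): blocked_by=2 -> Export error
  - ticket 5 (Timeout error): blocked_by=3 -> Off by one

SQL:
SELECT a.title AS item, b.title AS blocked_by
FROM tickets a
LEFT JOIN tickets b ON a.blocked_by = b.id

Result:
item           | blocked_by    
---------------+---------------
Wrong timezone | NULL          
Export error   | Wrong timezone
Off by one     | Wrong timezone
Stale cache    | Export error  
Timeout error  | Off by one    


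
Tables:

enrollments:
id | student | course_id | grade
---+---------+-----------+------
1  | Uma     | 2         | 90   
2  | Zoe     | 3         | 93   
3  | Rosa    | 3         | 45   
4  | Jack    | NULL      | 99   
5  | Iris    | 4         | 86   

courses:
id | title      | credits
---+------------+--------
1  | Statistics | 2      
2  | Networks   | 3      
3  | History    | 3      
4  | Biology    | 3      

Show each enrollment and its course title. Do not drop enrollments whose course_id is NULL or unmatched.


LEFT JOIN keeps every row from enrollments (the left table); where course_id has no match in courses, the course columns become NULL. Walk through each enrollment:
  - enrollment 1 (Uma): course_id=2 -> matches Networks
  - enrollment 2 (Zoe): course_id=3 -> matches History
  - enrollment 3 (Rosa): course_id=3 -> matches History
  - enrollment 4 (Jack): course_id=NULL, no match -> kept with NULL
  - enrollment 5 (Iris): course_id=4 -> matches Biology
All 5 rows appear; 1 has NULL course.

SQL:
SELECT a.student, b.title AS course
FROM enrollments a
LEFT JOIN courses b ON a.course_id = b.id

Result:
student | course  
--------+---------
Uma     | Networks
Zoe     | History 
Rosa    | History 
Jack    | NULL    
Iris    | Biology 


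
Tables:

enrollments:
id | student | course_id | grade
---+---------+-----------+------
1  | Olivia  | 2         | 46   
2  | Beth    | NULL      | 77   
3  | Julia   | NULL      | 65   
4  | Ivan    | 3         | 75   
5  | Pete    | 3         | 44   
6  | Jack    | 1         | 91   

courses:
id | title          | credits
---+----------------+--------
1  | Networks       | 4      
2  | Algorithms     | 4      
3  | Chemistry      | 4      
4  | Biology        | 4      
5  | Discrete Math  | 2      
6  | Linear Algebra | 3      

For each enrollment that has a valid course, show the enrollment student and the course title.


INNER JOIN keeps only enrollments rows whose course_id matches an id in courses. Walk through each enrollment:
  - enrollment 1 (Olivia): course_id=2 -> matches Algorithms
  - enrollment 2 (Beth): course_id=NULL, no match -> dropped
  - enrollment 3 (Julia): course_id=NULL, no match -> dropped
  - enrollment 4 (Ivan): course_id=3 -> matches Chemistry
  - enrollment 5 (Pete): course_id=3 -> matches Chemistry
  - enrollment 6 (Jack): course_id=1 -> matches Networks
So 2 of 6 rows are dropped.

SQL:
SELECT a.student, b.title AS course
FROM enrollments a
INNER JOIN courses b ON a.course_id = b.id

Result:
student | course    
--------+-----------
Olivia  | Algorithms
Ivan    | Chemistry 
Pete    | Chemistry 
Jack    | Networks  


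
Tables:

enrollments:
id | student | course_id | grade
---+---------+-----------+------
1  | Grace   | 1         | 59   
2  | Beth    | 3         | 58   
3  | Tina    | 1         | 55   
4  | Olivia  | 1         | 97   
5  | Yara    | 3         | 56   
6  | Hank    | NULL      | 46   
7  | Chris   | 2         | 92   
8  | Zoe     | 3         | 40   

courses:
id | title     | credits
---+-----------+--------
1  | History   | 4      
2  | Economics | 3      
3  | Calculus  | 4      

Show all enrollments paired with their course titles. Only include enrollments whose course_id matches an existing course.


INNER JOIN keeps only enrollments rows whose course_id matches an id in courses. Walk through each enrollment:
  - enrollment 1 (Grace): course_id=1 -> matches History
  - enrollment 2 (Beth): course_id=3 -> matches Calculus
  - enrollment 3 (Tina): course_id=1 -> matches History
  - enrollment 4 (Olivia): course_id=1 -> matches History
  - enrollment 5 (Yara): course_id=3 -> matches Calculus
  - enrollment 6 (Hank): course_id=NULL, no match -> dropped
  - enrollment 7 (Chris): course_id=2 -> matches Economics
  - enrollment 8 (Zoe): course_id=3 -> matches Calculus
So 1 of 8 rows is dropped.

SQL:
SELECT a.student, b.title AS course
FROM enrollments a
INNER JOIN courses b ON a.course_id = b.id

Result:
student | course   
--------+----------
Grace   | History  
Beth    | Calculus 
Tina    | History  
Olivia  | History  
Yara    | Calculus 
Chris   | Economics
Zoe     | Calculus 


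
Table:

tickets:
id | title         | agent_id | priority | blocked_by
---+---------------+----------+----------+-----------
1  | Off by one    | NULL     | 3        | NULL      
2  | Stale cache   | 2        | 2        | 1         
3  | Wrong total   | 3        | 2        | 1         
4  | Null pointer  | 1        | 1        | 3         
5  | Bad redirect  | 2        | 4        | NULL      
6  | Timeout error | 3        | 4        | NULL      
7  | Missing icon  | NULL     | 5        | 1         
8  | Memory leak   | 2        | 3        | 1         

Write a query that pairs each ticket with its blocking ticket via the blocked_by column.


This is a self-join: tickets is joined to a second copy of itself, matching each row's blocked_by to another row's id. Use LEFT JOIN so rows with blocked_by=NULL are kept.
  - ticket 1 (Off by one): blocked_by=NULL -> NULL
  - ticket 2 (Stale cache): blocked_by=1 -> Off by one
  - ticket 3 (Wrong total): blocked_by=1 -> Off by one
  - ticket 4 (Null pointer): blocked_by=3 -> Wrong total
  - ticket 5 (Bad redirect): blocked_by=NULL -> NULL
  - ticket 6 (Timeout error): blocked_by=NULL -> NULL
  - ticket 7 (Missing icon): blocked_by=1 -> Off by one
  - ticket 8 (Memory leak): blocked_by=1 -> Off by one

SQL:
SELECT a.title AS item, b.title AS blocked_by
FROM tickets a
LEFT JOIN tickets b ON a.blocked_by = b.id

Result:
item          | blocked_by 
--------------+------------
Off by one    | NULL       
Stale cache   | Off by one 
Wrong total   | Off by one 
Null pointer  | Wrong total
Bad redirect  | NULL       
Timeout error | NULL       
Missing icon  | Off by one 
Memory leak   | Off by one 


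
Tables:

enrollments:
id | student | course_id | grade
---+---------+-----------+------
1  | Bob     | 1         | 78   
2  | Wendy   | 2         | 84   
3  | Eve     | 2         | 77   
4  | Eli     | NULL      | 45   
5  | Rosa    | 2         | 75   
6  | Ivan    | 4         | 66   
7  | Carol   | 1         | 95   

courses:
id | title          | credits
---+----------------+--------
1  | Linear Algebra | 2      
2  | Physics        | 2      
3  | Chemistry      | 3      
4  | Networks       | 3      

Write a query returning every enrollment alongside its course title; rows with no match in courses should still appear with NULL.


LEFT JOIN keeps every row from enrollments (the left table); where course_id has no match in courses, the course columns become NULL. Walk through each enrollment:
  - enrollment 1 (Bob): course_id=1 -> matches Linear Algebra
  - enrollment 2 (Wendy): course_id=2 -> matches Physics
  - enrollment 3 (Eve): course_id=2 -> matches Physics
  - enrollment 4 (Eli): course_id=NULL, no match -> kept with NULL
  - enrollment 5 (Rosa): course_id=2 -> matches Physics
  - enrollment 6 (Ivan): course_id=4 -> matches Networks
  - enrollment 7 (Carol): course_id=1 -> matches Linear Algebra
All 7 rows appear; 1 has NULL course.

SQL:
SELECT a.student, b.title AS course
FROM enrollments a
LEFT JOIN courses b ON a.course_id = b.id

Result:
student | course        
--------+---------------
Bob     | Linear Algebra
Wendy   | Physics       
Eve     | Physics       
Eli     | NULL          
Rosa    | Physics       
Ivan    | Networks      
Carol   | Linear Algebra


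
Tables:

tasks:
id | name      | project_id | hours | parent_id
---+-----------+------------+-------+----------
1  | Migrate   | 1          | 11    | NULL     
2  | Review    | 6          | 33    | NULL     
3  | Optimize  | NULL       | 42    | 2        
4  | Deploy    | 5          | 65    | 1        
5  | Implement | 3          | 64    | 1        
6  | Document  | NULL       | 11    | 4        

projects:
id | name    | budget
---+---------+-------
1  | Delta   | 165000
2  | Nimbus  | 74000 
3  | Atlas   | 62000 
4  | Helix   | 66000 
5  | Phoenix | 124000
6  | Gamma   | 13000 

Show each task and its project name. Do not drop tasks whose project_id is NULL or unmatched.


LEFT JOIN keeps every row from tasks (the left table); where project_id has no match in projects, the project columns become NULL. Walk through each task:
  - task 1 (Migrate): project_id=1 -> matches Delta
  - task 2 (Review): project_id=6 -> matches Gamma
  - task 3 (Optimize): project_id=NULL, no match -> kept with NULL
  - task 4 (Deploy): project_id=5 -> matches Phoenix
  - task 5 (Implement): project_id=3 -> matches Atlas
  - task 6 (Document): project_id=NULL, no match -> kept with NULL
All 6 rows appear; 2 have NULL project.

SQL:
SELECT a.name, b.name AS project
FROM tasks a
LEFT JOIN projects b ON a.project_id = b.id

Result:
name      | project
----------+--------
Migrate   | Delta  
Review    | Gamma  
Optimize  | NULL   
Deploy    | Phoenix
Implement | Atlas  
Document  | NULL   


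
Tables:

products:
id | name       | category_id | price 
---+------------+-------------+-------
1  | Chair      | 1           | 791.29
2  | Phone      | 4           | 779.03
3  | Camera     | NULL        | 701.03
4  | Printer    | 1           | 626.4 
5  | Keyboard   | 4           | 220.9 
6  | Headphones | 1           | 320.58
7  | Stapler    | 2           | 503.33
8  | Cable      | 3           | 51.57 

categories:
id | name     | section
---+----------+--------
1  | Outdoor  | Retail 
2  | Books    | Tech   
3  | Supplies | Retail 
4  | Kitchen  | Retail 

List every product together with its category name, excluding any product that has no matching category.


INNER JOIN keeps only products rows whose category_id matches an id in categories. Walk through each product:
  - product 1 (Chair): category_id=1 -> matches Outdoor
  - product 2 (Phone): category_id=4 -> matches Kitchen
  - product 3 (Camera): category_id=NULL, no match -> dropped
  - product 4 (Printer): category_id=1 -> matches Outdoor
  - product 5 (Keyboard): category_id=4 -> matches Kitchen
  - product 6 (Headphones): category_id=1 -> matches Outdoor
  - product 7 (Stapler): category_id=2 -> matches Books
  - product 8 (Cable): category_id=3 -> matches Supplies
So 1 of 8 rows is dropped.

SQL:
SELECT a.name, b.name AS category
FROM products a
INNER JOIN categories b ON a.category_id = b.id

Result:
name       | category
-----------+---------
Chair      | Outdoor 
Phone      | Kitchen 
Printer    | Outdoor 
Keyboard   | Kitchen 
Headphones | Outdoor 
Stapler    | Books   
Cable      | Supplies


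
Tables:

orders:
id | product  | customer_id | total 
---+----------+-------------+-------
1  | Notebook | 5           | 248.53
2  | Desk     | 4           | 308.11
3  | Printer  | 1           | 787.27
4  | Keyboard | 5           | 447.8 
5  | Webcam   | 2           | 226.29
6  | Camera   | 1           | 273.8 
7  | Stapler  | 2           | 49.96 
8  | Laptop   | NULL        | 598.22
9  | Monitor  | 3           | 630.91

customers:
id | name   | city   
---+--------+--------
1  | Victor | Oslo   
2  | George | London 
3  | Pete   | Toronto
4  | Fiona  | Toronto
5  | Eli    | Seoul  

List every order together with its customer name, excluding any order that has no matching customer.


INNER JOIN keeps only orders rows whose customer_id matches an id in customers. Walk through each order:
  - order 1 (Notebook): customer_id=5 -> matches Eli
  - order 2 (Desk): customer_id=4 -> matches Fiona
  - order 3 (Printer): customer_id=1 -> matches Victor
  - order 4 (Keyboard): customer_id=5 -> matches Eli
  - order 5 (Webcam): customer_id=2 -> matches George
  - order 6 (Camera): customer_id=1 -> matches Victor
  - order 7 (Stapler): customer_id=2 -> matches George
  - order 8 (Laptop): customer_id=NULL, no match -> dropped
  - order 9 (Monitor): customer_id=3 -> matches Pete
So 1 of 9 rows is dropped.

SQL:
SELECT a.product, b.name AS customer
FROM orders a
INNER JOIN customers b ON a.customer_id = b.id

Result:
product  | customer
---------+---------
Notebook | Eli     
Desk     | Fiona   
Printer  | Victor  
Keyboard | Eli     
Webcam   | George  
Camera   | Victor  
Stapler  | George  
Monitor  | Pete    


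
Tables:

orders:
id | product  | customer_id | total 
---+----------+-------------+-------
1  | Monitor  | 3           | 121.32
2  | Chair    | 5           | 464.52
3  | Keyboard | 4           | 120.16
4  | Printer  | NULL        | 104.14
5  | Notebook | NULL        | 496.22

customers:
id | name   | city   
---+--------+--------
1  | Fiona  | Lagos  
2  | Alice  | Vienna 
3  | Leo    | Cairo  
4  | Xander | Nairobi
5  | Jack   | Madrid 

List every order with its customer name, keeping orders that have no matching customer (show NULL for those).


LEFT JOIN keeps every row from orders (the left table); where customer_id has no match in customers, the customer columns become NULL. Walk through each order:
  - order 1 (Monitor): customer_id=3 -> matches Leo
  - order 2 (Chair): customer_id=5 -> matches Jack
  - order 3 (Keyboard): customer_id=4 -> matches Xander
  - order 4 (Printer): customer_id=NULL, no match -> kept with NULL
  - order 5 (Notebook): customer_id=NULL, no match -> kept with NULL
All 5 rows appear; 2 have NULL customer.

SQL:
SELECT a.product, b.name AS customer
FROM orders a
LEFT JOIN customers b ON a.customer_id = b.id

Result:
product  | customer
---------+---------
Monitor  | Leo     
Chair    | Jack    
Keyboard | Xander  
Printer  | NULL    
Notebook | NULL    


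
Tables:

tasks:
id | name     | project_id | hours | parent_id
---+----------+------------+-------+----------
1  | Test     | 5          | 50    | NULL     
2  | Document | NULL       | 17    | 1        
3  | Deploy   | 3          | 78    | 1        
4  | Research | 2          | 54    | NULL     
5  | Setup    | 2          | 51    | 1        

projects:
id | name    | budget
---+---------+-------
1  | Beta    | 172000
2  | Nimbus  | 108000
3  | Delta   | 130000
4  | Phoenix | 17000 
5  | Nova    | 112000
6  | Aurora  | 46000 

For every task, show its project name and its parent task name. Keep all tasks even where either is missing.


Two LEFT JOINs from the same base table tasks: one to projects via project_id, one to tasks itself via parent_id. Both are LEFT so every task is preserved.
Match against projects:
  - task 1 (Test): project_id=5 -> matches Nova
  - task 2 (Document): project_id=NULL, no match -> kept with NULL
  - task 3 (Deploy): project_id=3 -> matches Delta
  - task 4 (Research): project_id=2 -> matches Nimbus
  - task 5 (Setup): project_id=2 -> matches Nimbus
Match against tasks (self):
  - task 1 (Test): parent_id=NULL -> NULL
  - task 2 (Document): parent_id=1 -> Test
  - task 3 (Deploy): parent_id=1 -> Test
  - task 4 (Research): parent_id=NULL -> NULL
  - task 5 (Setup): parent_id=1 -> Test

SQL:
SELECT a.name, b.name AS project, c.name AS parent
FROM tasks a
LEFT JOIN projects b ON a.project_id = b.id
LEFT JOIN tasks c ON a.parent_id = c.id

Result:
name     | project | parent
---------+---------+-------
Test     | Nova    | NULL  
Document | NULL    | Test  
Deploy   | Delta   | Test  
Research | Nimbus  | NULL  
Setup    | Nimbus  | Test  


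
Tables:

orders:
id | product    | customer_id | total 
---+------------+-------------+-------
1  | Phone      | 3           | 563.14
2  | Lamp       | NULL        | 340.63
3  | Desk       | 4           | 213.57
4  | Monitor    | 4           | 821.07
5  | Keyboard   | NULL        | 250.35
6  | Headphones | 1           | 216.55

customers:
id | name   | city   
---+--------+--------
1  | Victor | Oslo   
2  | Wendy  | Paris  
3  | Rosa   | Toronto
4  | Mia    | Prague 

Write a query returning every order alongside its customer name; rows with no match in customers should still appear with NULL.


LEFT JOIN keeps every row from orders (the left table); where customer_id has no match in customers, the customer columns become NULL. Walk through each order:
  - order 1 (Phone): customer_id=3 -> matches Rosa
  - order 2 (Lamp): customer_id=NULL, no match -> kept with NULL
  - order 3 (Desk): customer_id=4 -> matches Mia
  - order 4 (Monitor): customer_id=4 -> matches Mia
  - order 5 (Keyboard): customer_id=NULL, no match -> kept with NULL
  - order 6 (Headphones): customer_id=1 -> matches Victor
All 6 rows appear; 2 have NULL customer.

SQL:
SELECT a.product, b.name AS customer
FROM orders a
LEFT JOIN customers b ON a.customer_id = b.id

Result:
product    | customer
-----------+---------
Phone      | Rosa    
Lamp       | NULL    
Desk       | Mia     
Monitor    | Mia     
Keyboard   | NULL    
Headphones | Victor  


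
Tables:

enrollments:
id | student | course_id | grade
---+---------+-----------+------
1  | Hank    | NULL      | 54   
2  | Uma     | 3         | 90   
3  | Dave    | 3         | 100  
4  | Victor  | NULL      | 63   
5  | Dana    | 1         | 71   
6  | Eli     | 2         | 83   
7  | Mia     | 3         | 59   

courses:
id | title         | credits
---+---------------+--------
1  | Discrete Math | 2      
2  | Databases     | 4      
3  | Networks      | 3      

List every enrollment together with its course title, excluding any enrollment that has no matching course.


INNER JOIN keeps only enrollments rows whose course_id matches an id in courses. Walk through each enrollment:
  - enrollment 1 (Hank): course_id=NULL, no match -> dropped
  - enrollment 2 (Uma): course_id=3 -> matches Networks
  - enrollment 3 (Dave): course_id=3 -> matches Networks
  - enrollment 4 (Victor): course_id=NULL, no match -> dropped
  - enrollment 5 (Dana): course_id=1 -> matches Discrete Math
  - enrollment 6 (Eli): course_id=2 -> matches Databases
  - enrollment 7 (Mia): course_id=3 -> matches Networks
So 2 of 7 rows are dropped.

SQL:
SELECT a.student, b.title AS course
FROM enrollments a
INNER JOIN courses b ON a.course_id = b.id

Result:
student | course       
--------+--------------
Uma     | Networks     
Dave    | Networks     
Dana    | Discrete Math
Eli     | Databases    
Mia     | Networks     


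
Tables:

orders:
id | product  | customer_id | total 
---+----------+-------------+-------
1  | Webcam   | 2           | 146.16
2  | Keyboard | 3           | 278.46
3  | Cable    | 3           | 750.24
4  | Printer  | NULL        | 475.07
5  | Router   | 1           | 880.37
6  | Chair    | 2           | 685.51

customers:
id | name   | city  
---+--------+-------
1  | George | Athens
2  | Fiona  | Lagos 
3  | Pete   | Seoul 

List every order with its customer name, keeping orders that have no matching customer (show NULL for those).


LEFT JOIN keeps every row from orders (the left table); where customer_id has no match in customers, the customer columns become NULL. Walk through each order:
  - order 1 (Webcam): customer_id=2 -> matches Fiona
  - order 2 (Keyboard): customer_id=3 -> matches Pete
  - order 3 (Cable): customer_id=3 -> matches Pete
  - order 4 (Printer): customer_id=NULL, no match -> kept with NULL
  - order 5 (Router): customer_id=1 -> matches George
  - order 6 (Chair): customer_id=2 -> matches Fiona
All 6 rows appear; 1 has NULL customer.

SQL:
SELECT a.product, b.name AS customer
FROM orders a
LEFT JOIN customers b ON a.customer_id = b.id

Result:
product  | customer
---------+---------
Webcam   | Fiona   
Keyboard | Pete    
Cable    | Pete    
Printer  | NULL    
Router   | George  
Chair    | Fiona   


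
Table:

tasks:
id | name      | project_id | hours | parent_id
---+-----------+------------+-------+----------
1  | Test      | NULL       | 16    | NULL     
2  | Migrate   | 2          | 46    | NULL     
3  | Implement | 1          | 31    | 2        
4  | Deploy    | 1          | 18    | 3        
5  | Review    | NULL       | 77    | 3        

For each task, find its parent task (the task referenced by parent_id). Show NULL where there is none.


This is a self-join: tasks is joined to a second copy of itself, matching each row's parent_id to another row's id. Use LEFT JOIN so rows with parent_id=NULL are kept.
  - task 1 (Test): parent_id=NULL -> NULL
  - task 2 (Migrate): parent_id=NULL -> NULL
  - task 3 (Implement): parent_id=2 -> Migrate
  - task 4 (Deploy): parent_id=3 -> Implement
  - task 5 (Review): parent_id=3 -> Implement

SQL:
SELECT a.name AS item, b.name AS parent
FROM tasks a
LEFT JOIN tasks b ON a.parent_id = b.id

Result:
item      | parent   
----------+----------
Test      | NULL     
Migrate   | NULL     
Implement | Migrate  
Deploy    | Implement
Review    | Implement


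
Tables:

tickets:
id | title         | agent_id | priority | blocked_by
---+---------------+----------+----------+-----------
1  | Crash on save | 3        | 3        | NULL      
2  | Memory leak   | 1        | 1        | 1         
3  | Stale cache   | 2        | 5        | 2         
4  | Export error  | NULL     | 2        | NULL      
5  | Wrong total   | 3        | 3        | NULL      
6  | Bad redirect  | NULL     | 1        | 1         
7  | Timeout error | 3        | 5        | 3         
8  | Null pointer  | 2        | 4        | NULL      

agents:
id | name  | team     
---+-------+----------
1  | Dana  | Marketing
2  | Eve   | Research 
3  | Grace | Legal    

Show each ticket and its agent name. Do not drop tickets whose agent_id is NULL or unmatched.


LEFT JOIN keeps every row from tickets (the left table); where agent_id has no match in agents, the agent columns become NULL. Walk through each ticket:
  - ticket 1 (Crash on save): agent_id=3 -> matches Grace
  - ticket 2 (Memory leak): agent_id=1 -> matches Dana
  - ticket 3 (Stale cache): agent_id=2 -> matches Eve
  - ticket 4 (Export error): agent_id=NULL, no match -> kept with NULL
  - ticket 5 (Wrong total): agent_id=3 -> matches Grace
  - ticket 6 (Bad redirect): agent_id=NULL, no match -> kept with NULL
  - ticket 7 (Timeout error): agent_id=3 -> matches Grace
  - ticket 8 (Null pointer): agent_id=2 -> matches Eve
All 8 rows appear; 2 have NULL agent.

SQL:
SELECT a.title, b.name AS agent
FROM tickets a
LEFT JOIN agents b ON a.agent_id = b.id

Result:
title         | agent
--------------+------
Crash on save | Grace
Memory leak   | Dana 
Stale cache   | Eve  
Export error  | NULL 
Wrong total   | Grace
Bad redirect  | NULL 
Timeout error | Grace
Null pointer  | Eve  


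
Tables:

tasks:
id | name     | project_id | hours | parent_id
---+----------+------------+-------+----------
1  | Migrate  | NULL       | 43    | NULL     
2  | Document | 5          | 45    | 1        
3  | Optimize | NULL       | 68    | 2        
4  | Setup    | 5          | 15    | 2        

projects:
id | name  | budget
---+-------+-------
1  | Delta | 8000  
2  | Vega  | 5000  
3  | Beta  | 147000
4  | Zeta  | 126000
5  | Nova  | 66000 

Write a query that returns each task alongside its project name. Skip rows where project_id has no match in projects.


INNER JOIN keeps only tasks rows whose project_id matches an id in projects. Walk through each task:
  - task 1 (Migrate): project_id=NULL, no match -> dropped
  - task 2 (Document): project_id=5 -> matches Nova
  - task 3 (Optimize): project_id=NULL, no match -> dropped
  - task 4 (Setup): project_id=5 -> matches Nova
So 2 of 4 rows are dropped.

SQL:
SELECT a.name, b.name AS project
FROM tasks a
INNER JOIN projects b ON a.project_id = b.id

Result:
name     | project
---------+--------
Document | Nova   
Setup    | Nova   


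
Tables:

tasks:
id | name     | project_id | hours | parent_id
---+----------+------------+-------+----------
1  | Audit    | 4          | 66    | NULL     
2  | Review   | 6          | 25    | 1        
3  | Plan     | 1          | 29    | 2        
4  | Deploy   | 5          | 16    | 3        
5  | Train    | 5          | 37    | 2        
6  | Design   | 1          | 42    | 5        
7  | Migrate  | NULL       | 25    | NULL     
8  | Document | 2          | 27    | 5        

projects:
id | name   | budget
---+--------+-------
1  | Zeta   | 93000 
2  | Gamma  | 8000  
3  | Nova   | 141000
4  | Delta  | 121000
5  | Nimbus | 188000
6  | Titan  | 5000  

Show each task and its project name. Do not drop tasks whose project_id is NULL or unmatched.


LEFT JOIN keeps every row from tasks (the left table); where project_id has no match in projects, the project columns become NULL. Walk through each task:
  - task 1 (Audit): project_id=4 -> matches Delta
  - task 2 (Review): project_id=6 -> matches Titan
  - task 3 (Plan): project_id=1 -> matches Zeta
  - task 4 (Deploy): project_id=5 -> matches Nimbus
  - task 5 (Train): project_id=5 -> matches Nimbus
  - task 6 (Design): project_id=1 -> matches Zeta
  - task 7 (Migrate): project_id=NULL, no match -> kept with NULL
  - task 8 (Document): project_id=2 -> matches Gamma
All 8 rows appear; 1 has NULL project.

SQL:
SELECT a.name, b.name AS project
FROM tasks a
LEFT JOIN projects b ON a.project_id = b.id

Result:
name     | project
---------+--------
Audit    | Delta  
Review   | Titan  
Plan     | Zeta   
Deploy   | Nimbus 
Train    | Nimbus 
Design   | Zeta   
Migrate  | NULL   
Document | Gamma  


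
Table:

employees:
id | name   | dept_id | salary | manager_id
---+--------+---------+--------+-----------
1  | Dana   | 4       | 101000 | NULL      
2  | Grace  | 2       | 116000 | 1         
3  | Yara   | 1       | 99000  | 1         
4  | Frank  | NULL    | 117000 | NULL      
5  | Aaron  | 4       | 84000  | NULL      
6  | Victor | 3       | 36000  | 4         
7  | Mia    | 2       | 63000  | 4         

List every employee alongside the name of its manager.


This is a self-join: employees is joined to a second copy of itself, matching each row's manager_id to another row's id. Use LEFT JOIN so rows with manager_id=NULL are kept.
  - employee 1 (Dana): manager_id=NULL -> NULL
  - employee 2 (Grace): manager_id=1 -> Dana
  - employee 3 (Yara): manager_id=1 -> Dana
  - employee 4 (Frank): manager_id=NULL -> NULL
  - employee 5 (Aaron): manager_id=NULL -> NULL
  - employee 6 (Victor): manager_id=4 -> Frank
  - employee 7 (Mia): manager_id=4 -> Frank

SQL:
SELECT a.name AS item, b.name AS manager
FROM employees a
LEFT JOIN employees b ON a.manager_id = b.id

Result:
item   | manager
-------+--------
Dana   | NULL   
Grace  | Dana   
Yara   | Dana   
Frank  | NULL   
Aaron  | NULL   
Victor | Frank  
Mia    | Frank  


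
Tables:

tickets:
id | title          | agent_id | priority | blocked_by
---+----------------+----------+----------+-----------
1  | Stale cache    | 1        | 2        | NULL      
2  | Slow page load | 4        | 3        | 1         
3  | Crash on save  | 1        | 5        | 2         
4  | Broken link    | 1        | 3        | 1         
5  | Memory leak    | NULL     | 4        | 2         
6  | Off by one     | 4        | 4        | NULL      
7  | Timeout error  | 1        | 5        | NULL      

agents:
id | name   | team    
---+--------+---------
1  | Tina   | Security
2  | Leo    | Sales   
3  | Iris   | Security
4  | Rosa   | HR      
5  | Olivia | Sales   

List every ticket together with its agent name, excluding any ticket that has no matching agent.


INNER JOIN keeps only tickets rows whose agent_id matches an id in agents. Walk through each ticket:
  - ticket 1 (Stale cache): agent_id=1 -> matches Tina
  - ticket 2 (Slow page load): agent_id=4 -> matches Rosa
  - ticket 3 (Crash on save): agent_id=1 -> matches Tina
  - ticket 4 (Broken link): agent_id=1 -> matches Tina
  - ticket 5 (Memory leak): agent_id=NULL, no match -> dropped
  - ticket 6 (Off by one): agent_id=4 -> matches Rosa
  - ticket 7 (Timeout error): agent_id=1 -> matches Tina
So 1 of 7 rows is dropped.

SQL:
SELECT a.title, b.name AS agent
FROM tickets a
INNER JOIN agents b ON a.agent_id = b.id

Result:
title          | agent
---------------+------
Stale cache    | Tina 
Slow page load | Rosa 
Crash on save  | Tina 
Broken link    | Tina 
Off by one     | Rosa 
Timeout error  | Tina 


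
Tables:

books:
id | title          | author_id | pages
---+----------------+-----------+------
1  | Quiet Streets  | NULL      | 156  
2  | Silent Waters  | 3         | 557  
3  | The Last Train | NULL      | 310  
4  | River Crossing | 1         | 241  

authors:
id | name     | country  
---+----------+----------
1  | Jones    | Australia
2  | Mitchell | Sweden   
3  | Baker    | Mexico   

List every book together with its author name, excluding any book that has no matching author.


INNER JOIN keeps only books rows whose author_id matches an id in authors. Walk through each book:
  - book 1 (Quiet Streets): author_id=NULL, no match -> dropped
  - book 2 (Silent Waters): author_id=3 -> matches Baker
  - book 3 (The Last Train): author_id=NULL, no match -> dropped
  - book 4 (River Crossing): author_id=1 -> matches Jones
So 2 of 4 rows are dropped.

SQL:
SELECT a.title, b.name AS author
FROM books a
INNER JOIN authors b ON a.author_id = b.id

Result:
title          | author
---------------+-------
Silent Waters  | Baker 
River Crossing | Jones 


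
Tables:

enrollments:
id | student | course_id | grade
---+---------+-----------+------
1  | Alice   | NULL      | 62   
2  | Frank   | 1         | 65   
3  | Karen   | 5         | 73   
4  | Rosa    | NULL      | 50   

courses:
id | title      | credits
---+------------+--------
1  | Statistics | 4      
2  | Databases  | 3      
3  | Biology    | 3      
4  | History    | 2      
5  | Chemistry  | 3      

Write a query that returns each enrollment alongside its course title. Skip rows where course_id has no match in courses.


INNER JOIN keeps only enrollments rows whose course_id matches an id in courses. Walk through each enrollment:
  - enrollment 1 (Alice): course_id=NULL, no match -> dropped
  - enrollment 2 (Frank): course_id=1 -> matches Statistics
  - enrollment 3 (Karen): course_id=5 -> matches Chemistry
  - enrollment 4 (Rosa): course_id=NULL, no match -> dropped
So 2 of 4 rows are dropped.

SQL:
SELECT a.student, b.title AS course
FROM enrollments a
INNER JOIN courses b ON a.course_id = b.id

Result:
student | course    
--------+-----------
Frank   | Statistics
Karen   | Chemistry 


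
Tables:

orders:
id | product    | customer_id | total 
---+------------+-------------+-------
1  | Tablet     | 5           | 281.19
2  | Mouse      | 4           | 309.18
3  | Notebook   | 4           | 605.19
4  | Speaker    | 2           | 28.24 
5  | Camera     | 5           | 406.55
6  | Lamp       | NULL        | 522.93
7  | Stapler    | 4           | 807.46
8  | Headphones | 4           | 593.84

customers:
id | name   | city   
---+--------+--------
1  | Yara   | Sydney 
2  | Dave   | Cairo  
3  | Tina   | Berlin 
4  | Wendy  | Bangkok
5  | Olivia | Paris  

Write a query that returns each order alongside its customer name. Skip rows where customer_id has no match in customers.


INNER JOIN keeps only orders rows whose customer_id matches an id in customers. Walk through each order:
  - order 1 (Tablet): customer_id=5 -> matches Olivia
  - order 2 (Mouse): customer_id=4 -> matches Wendy
  - order 3 (Notebook): customer_id=4 -> matches Wendy
  - order 4 (Speaker): customer_id=2 -> matches Dave
  - order 5 (Camera): customer_id=5 -> matches Olivia
  - order 6 (Lamp): customer_id=NULL, no match -> dropped
  - order 7 (Stapler): customer_id=4 -> matches Wendy
  - order 8 (Headphones): customer_id=4 -> matches Wendy
So 1 of 8 rows is dropped.

SQL:
SELECT a.product, b.name AS customer
FROM orders a
INNER JOIN customers b ON a.customer_id = b.id

Result:
product    | customer
-----------+---------
Tablet     | Olivia  
Mouse      | Wendy   
Notebook   | Wendy   
Speaker    | Dave    
Camera     | Olivia  
Stapler    | Wendy   
Headphones | Wendy   


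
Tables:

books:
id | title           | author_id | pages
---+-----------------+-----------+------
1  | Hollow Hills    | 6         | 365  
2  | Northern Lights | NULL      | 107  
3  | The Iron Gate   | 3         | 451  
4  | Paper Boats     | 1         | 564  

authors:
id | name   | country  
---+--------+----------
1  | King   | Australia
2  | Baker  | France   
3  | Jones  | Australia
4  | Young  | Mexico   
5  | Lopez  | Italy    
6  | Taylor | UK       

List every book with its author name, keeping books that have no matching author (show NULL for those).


LEFT JOIN keeps every row from books (the left table); where author_id has no match in authors, the author columns become NULL. Walk through each book:
  - book 1 (Hollow Hills): author_id=6 -> matches Taylor
  - book 2 (Northern Lights): author_id=NULL, no match -> kept with NULL
  - book 3 (The Iron Gate): author_id=3 -> matches Jones
  - book 4 (Paper Boats): author_id=1 -> matches King
All 4 rows appear; 1 has NULL author.

SQL:
SELECT a.title, b.name AS author
FROM books a
LEFT JOIN authors b ON a.author_id = b.id

Result:
title           | author
----------------+-------
Hollow Hills    | Taylor
Northern Lights | NULL  
The Iron Gate   | Jones 
Paper Boats     | King  
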